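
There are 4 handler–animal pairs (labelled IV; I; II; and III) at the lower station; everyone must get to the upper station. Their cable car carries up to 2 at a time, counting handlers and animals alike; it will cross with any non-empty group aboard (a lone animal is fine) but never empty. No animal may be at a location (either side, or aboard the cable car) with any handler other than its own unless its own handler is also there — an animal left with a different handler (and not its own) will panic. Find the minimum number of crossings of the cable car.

Following every safe sequence of crossings from the start, the most of the 8 that can be at the upper station as the cable car arrives there on crossings 1, 3, 5 is 2, 3, 4 respectively; the best ever achieved is 4 of 8.
From crossing 7 on, no configuration arises that was not already reachable earlier: only 44 distinct safe configurations (who is on which side, and where the cable car is) can ever be reached, none of them has everyone across, and every continuation just revisits them. So no valid plan exists.

impossible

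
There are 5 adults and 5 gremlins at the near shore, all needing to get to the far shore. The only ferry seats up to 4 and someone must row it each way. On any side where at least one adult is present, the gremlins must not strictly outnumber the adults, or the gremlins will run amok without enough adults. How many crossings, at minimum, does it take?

7

Counting alone: each trip to the far shore takes at most 4 across and each return brings at least 1 back, so after t trips out (and t−1 returns) at most 4t − (t−1) of the 10 are across; that first reaches 10 at t = 3, so at least 5 crossings are needed.
The safety rule pushes this higher. Following every safe sequence of crossings, the most of the 10 that can be at the far shore as the ferry arrives there on crossing 5 is 9 — never all 10.
So no plan with fewer than 7 crossings exists, and this one achieves 7:
1. 2 gremlins → the far shore.  (the near shore: 5A 3G; the far shore: 0A 2G)
2. 1 gremlin ← the near shore.  (the near shore: 5A 4G; the far shore: 0A 1G)
3. 4 gremlins → the far shore.  (the near shore: 5A 0G; the far shore: 0A 5G)
4. 1 gremlin ← the near shore.  (the near shore: 5A 1G; the far shore: 0A 4G)
5. 4 adults → the far shore.  (the near shore: 1A 1G; the far shore: 4A 4G)
6. 1 adult and 1 gremlin ← the near shore.  (the near shore: 2A 2G; the far shore: 3A 3G)
7. 2 adults and 2 gremlins → the far shore.  (the near shore: 0A 0G; the far shore: 5A 5G)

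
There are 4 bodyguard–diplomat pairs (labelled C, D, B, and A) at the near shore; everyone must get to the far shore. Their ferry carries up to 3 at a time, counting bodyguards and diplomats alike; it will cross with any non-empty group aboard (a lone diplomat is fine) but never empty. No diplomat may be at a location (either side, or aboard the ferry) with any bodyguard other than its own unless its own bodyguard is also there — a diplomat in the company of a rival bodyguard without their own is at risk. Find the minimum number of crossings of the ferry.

9

Counting alone: each trip to the far shore takes at most 3 across and each return brings at least 1 back, so after t trips out (and t−1 returns) at most 3t − (t−1) of the 8 are across; that first reaches 8 at t = 4, so at least 7 crossings are needed.
The safety rule pushes this higher. Following every safe sequence of crossings, the most of the 8 that can be at the far shore as the ferry arrives there on crossing 7 is 7 — never all 8.
So no plan with fewer than 9 crossings exists, and this one achieves 9:
1. bodyguard C and diplomat C cross → the far shore.
2. bodyguard C crosses ← the near shore.
3. bodyguard C, bodyguard D, and diplomat D cross → the far shore.
4. bodyguard C and diplomat C cross ← the near shore.
5. bodyguard A, bodyguard B, and bodyguard C cross → the far shore.
6. diplomat D crosses ← the near shore.
7. diplomat C and diplomat D cross → the far shore.
8. diplomat C crosses ← the near shore.
9. diplomat A, diplomat B, and diplomat C cross → the far shore.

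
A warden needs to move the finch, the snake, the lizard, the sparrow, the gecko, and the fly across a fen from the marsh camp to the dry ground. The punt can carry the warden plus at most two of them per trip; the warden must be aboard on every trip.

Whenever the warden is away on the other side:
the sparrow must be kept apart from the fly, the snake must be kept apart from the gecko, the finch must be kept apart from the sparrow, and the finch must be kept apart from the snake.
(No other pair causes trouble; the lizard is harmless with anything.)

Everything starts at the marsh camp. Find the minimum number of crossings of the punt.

7

Counting alone: the warden can take at most 2 across per trip to the dry ground, so moving all 6 needs at least 3 loaded trips out, with a return between consecutive ones — at least 5 crossings.
The safety rule pushes this higher. Following every safe sequence of crossings, the most of the 6 that can be at the dry ground as the punt arrives there on crossing 5 is 5 — never all 6.
So no plan with fewer than 7 crossings exists, and this one achieves 7:
1. Warden goes to the dry ground with the snake and the sparrow.  [the marsh camp: the finch, the fly, the gecko, the lizard | the dry ground: the snake, the sparrow]
2. Warden goes back to the marsh camp alone.  [the marsh camp: the finch, the fly, the gecko, the lizard | the dry ground: the snake, the sparrow]
3. Warden goes to the dry ground with the finch and the lizard.  [the marsh camp: the fly, the gecko | the dry ground: the finch, the lizard, the snake, the sparrow]
4. Warden goes back to the marsh camp with the snake and the sparrow.  [the marsh camp: the fly, the gecko, the snake, the sparrow | the dry ground: the finch, the lizard]
5. Warden goes to the dry ground with the fly and the gecko.  [the marsh camp: the snake, the sparrow | the dry ground: the finch, the fly, the gecko, the lizard]
6. Warden goes back to the marsh camp alone.  [the marsh camp: the snake, the sparrow | the dry ground: the finch, the fly, the gecko, the lizard]
7. Warden goes to the dry ground with the snake and the sparrow.  [the marsh camp: — | the dry ground: the finch, the fly, the gecko, the lizard, the snake, the sparrow]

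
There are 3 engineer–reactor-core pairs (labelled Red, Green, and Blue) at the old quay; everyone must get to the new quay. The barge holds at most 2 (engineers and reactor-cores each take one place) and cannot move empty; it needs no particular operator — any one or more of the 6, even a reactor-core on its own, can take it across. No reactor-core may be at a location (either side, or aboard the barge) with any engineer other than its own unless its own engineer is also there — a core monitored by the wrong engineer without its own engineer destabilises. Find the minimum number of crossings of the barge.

Counting alone: each trip to the new quay takes at most 2 across and each return brings at least 1 back, so after t trips out (and t−1 returns) at most 2t − (t−1) of the 6 are across; that first reaches 6 at t = 5, so at least 9 crossings are needed.
The safety rule pushes this higher. Following every safe sequence of crossings, the most of the 6 that can be at the new quay as the barge arrives there on crossing 9 is 5 — never all 6.
So no plan with fewer than 11 crossings exists, and this one achieves 11:
1. engineer Red and reactor-core Red cross → the new quay.
2. engineer Red crosses ← the old quay.
3. reactor-core Blue and reactor-core Green cross → the new quay.
4. reactor-core Red crosses ← the old quay.
5. engineer Blue and engineer Green cross → the new quay.
6. engineer Green and reactor-core Green cross ← the old quay.
7. engineer Green and engineer Red cross → the new quay.
8. reactor-core Blue crosses ← the old quay.
9. reactor-core Green and reactor-core Red cross → the new quay.
10. engineer Blue crosses ← the old quay.
11. engineer Blue and reactor-core Blue cross → the new quay.

11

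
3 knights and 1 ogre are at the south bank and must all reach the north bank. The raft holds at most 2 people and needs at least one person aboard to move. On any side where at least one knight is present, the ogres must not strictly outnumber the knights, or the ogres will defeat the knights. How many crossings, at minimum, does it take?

Counting alone: each trip to the north bank takes at most 2 across and each return brings at least 1 back, so after t trips out (and t−1 returns) at most 2t − (t−1) of the 4 are across; that first reaches 4 at t = 3, so at least 5 crossings are needed.
The plan below uses exactly 5 crossings, so it is optimal:
1. 1 knight and 1 ogre → the north bank.  (the south bank: 2K 0O; the north bank: 1K 1O)
2. 1 ogre ← the south bank.  (the south bank: 2K 1O; the north bank: 1K 0O)
3. 1 knight and 1 ogre → the north bank.  (the south bank: 1K 0O; the north bank: 2K 1O)
4. 1 ogre ← the south bank.  (the south bank: 1K 1O; the north bank: 2K 0O)
5. 1 knight and 1 ogre → the north bank.  (the south bank: 0K 0O; the north bank: 3K 1O)

5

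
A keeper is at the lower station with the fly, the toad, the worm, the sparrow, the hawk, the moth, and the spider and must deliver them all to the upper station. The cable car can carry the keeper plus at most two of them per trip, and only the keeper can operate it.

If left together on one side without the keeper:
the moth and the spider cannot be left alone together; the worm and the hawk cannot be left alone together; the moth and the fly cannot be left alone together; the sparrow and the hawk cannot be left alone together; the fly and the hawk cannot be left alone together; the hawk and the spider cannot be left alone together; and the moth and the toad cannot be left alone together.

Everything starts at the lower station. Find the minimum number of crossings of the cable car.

Counting alone: the keeper can take at most 2 across per trip to the upper station, so moving all 7 needs at least 4 loaded trips out, with a return between consecutive ones — at least 7 crossings.
The safety rule pushes this higher. Following every safe sequence of crossings, the most of the 7 that can be at the upper station as the cable car arrives there on crossing 7 is 6 — never all 7.
So no plan with fewer than 9 crossings exists, and this one achieves 9:
1. Keeper goes to the upper station with the hawk and the moth.
2. Keeper goes back to the lower station alone.
3. Keeper goes to the upper station with the toad.
4. Keeper goes back to the lower station with the moth.
5. Keeper goes to the upper station with the fly and the spider.
6. Keeper goes back to the lower station with the hawk.
7. Keeper goes to the upper station with the sparrow and the worm.
8. Keeper goes back to the lower station alone.
9. Keeper goes to the upper station with the hawk and the moth.

9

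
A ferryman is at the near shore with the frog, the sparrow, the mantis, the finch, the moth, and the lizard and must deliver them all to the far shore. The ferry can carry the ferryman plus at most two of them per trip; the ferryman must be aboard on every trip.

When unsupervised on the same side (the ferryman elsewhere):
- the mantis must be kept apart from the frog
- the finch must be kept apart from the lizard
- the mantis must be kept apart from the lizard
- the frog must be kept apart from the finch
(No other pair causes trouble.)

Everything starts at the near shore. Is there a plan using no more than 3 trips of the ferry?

Counting alone: the ferryman can take at most 2 across per trip to the far shore, so moving all 6 needs at least 3 loaded trips out, with a return between consecutive ones — at least 5 crossings.
Since 3 < 5, 3 crossings cannot be enough. (The shortest complete plan in fact takes 5:)
1. Ferryman goes to the far shore with the frog and the lizard.  [the near shore: the finch, the mantis, the moth, the sparrow | the far shore: the frog, the lizard]
2. Ferryman goes back to the near shore alone.  [the near shore: the finch, the mantis, the moth, the sparrow | the far shore: the frog, the lizard]
3. Ferryman goes to the far shore with the moth and the sparrow.  [the near shore: the finch, the mantis | the far shore: the frog, the lizard, the moth, the sparrow]
4. Ferryman goes back to the near shore alone.  [the near shore: the finch, the mantis | the far shore: the frog, the lizard, the moth, the sparrow]
5. Ferryman goes to the far shore with the finch and the mantis.  [the near shore: — | the far shore: the finch, the frog, the lizard, the mantis, the moth, the sparrow]

No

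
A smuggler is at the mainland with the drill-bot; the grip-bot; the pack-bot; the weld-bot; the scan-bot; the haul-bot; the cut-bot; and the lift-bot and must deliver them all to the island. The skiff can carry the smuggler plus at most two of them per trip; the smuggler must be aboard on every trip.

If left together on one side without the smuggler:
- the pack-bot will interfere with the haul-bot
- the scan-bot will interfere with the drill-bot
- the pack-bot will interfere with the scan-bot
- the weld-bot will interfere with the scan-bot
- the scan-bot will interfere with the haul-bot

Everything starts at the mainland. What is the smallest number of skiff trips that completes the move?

13

Counting alone: the smuggler can take at most 2 across per trip to the island, so moving all 8 needs at least 4 loaded trips out, with a return between consecutive ones — at least 7 crossings.
The safety rule pushes this higher. Following every safe sequence of crossings, the most of the 8 that can be at the island as the skiff arrives there on crossings 7, 9, 11 is 5, 6, 7 respectively — never all 8.
So no plan with fewer than 13 crossings exists, and this one achieves 13:
1. Smuggler goes to the island with the pack-bot and the scan-bot.
2. Smuggler goes back to the mainland with the pack-bot.
3. Smuggler goes to the island with the drill-bot and the pack-bot.
4. Smuggler goes back to the mainland with the scan-bot.
5. Smuggler goes to the island with the grip-bot and the scan-bot.
6. Smuggler goes back to the mainland with the scan-bot.
7. Smuggler goes to the island with the scan-bot and the weld-bot.
8. Smuggler goes back to the mainland with the scan-bot.
9. Smuggler goes to the island with the cut-bot and the scan-bot.
10. Smuggler goes back to the mainland with the scan-bot.
11. Smuggler goes to the island with the lift-bot and the scan-bot.
12. Smuggler goes back to the mainland with the scan-bot.
13. Smuggler goes to the island with the haul-bot and the scan-bot.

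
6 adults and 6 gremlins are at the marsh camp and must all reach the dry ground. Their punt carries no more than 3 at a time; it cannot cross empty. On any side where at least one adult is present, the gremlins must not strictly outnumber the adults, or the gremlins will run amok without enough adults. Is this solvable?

Following every safe sequence of crossings from the start, the most of the 12 that can be at the dry ground as the punt arrives there on crossings 1, 3, 5 is 3, 5, 6 respectively; the best ever achieved is 6 of 12.
From crossing 7 on, no configuration arises that was not already reachable earlier: only 17 distinct safe configurations (who is on which side, and where the punt is) can ever be reached, none of them has everyone across, and every continuation just revisits them. They are: 0 adults + 0 gremlins across (punt back at the start); 0 adults + 1 gremlin across (punt there); 0 adults + 1 gremlin across (punt back at the start); 0 adults + 2 gremlins across (punt there); 0 adults + 2 gremlins across (punt back at the start); 0 adults + 3 gremlins across (punt there); 0 adults + 3 gremlins across (punt back at the start); 0 adults + 4 gremlins across (punt there); 0 adults + 4 gremlins across (punt back at the start); 0 adults + 5 gremlins across (punt there); 0 adults + 5 gremlins across (punt back at the start); 0 adults + 6 gremlins across (punt there); 1 adult + 1 gremlin across (punt there); 1 adult + 1 gremlin across (punt back at the start); 2 adults + 2 gremlins across (punt there); 2 adults + 2 gremlins across (punt back at the start); 3 adults + 3 gremlins across (punt there). So no valid plan exists.

No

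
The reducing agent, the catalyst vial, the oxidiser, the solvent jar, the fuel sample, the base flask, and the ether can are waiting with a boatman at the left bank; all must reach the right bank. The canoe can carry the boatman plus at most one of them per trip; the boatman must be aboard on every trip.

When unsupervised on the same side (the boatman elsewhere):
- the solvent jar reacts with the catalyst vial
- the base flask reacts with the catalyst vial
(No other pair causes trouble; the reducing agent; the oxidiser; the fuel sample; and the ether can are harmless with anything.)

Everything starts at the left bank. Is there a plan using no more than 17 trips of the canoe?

Yes

Yes — this plan uses 15 crossings (≤ 17):
1. Boatman goes to the right bank with the catalyst vial.
2. Boatman goes back to the left bank alone.
3. Boatman goes to the right bank with the reducing agent.
4. Boatman goes back to the left bank alone.
5. Boatman goes to the right bank with the oxidiser.
6. Boatman goes back to the left bank alone.
7. Boatman goes to the right bank with the solvent jar.
8. Boatman goes back to the left bank with the catalyst vial.
9. Boatman goes to the right bank with the base flask.
10. Boatman goes back to the left bank alone.
11. Boatman goes to the right bank with the fuel sample.
12. Boatman goes back to the left bank alone.
13. Boatman goes to the right bank with the ether can.
14. Boatman goes back to the left bank alone.
15. Boatman goes to the right bank with the catalyst vial.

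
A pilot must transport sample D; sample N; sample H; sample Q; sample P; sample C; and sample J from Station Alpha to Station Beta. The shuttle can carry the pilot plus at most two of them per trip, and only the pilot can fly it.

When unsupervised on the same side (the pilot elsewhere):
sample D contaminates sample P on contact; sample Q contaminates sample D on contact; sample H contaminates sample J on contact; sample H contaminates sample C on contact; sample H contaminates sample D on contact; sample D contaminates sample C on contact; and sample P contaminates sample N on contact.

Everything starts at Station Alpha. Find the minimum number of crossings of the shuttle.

impossible

Whatever the first load, the items left behind include a forbidden pair without the pilot. No opening move is safe, so no plan exists.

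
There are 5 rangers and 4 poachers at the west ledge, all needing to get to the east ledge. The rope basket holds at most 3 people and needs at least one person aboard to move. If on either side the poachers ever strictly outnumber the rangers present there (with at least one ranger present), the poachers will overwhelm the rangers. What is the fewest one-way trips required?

Counting alone: each trip to the east ledge takes at most 3 across and each return brings at least 1 back, so after t trips out (and t−1 returns) at most 3t − (t−1) of the 9 are across; that first reaches 9 at t = 4, so at least 7 crossings are needed.
The plan below uses exactly 7 crossings, so it is optimal:
1. 3 poachers → the east ledge.  (the west ledge: 5R 1P; the east ledge: 0R 3P)
2. 1 poacher ← the west ledge.  (the west ledge: 5R 2P; the east ledge: 0R 2P)
3. 3 rangers → the east ledge.  (the west ledge: 2R 2P; the east ledge: 3R 2P)
4. 1 ranger ← the west ledge.  (the west ledge: 3R 2P; the east ledge: 2R 2P)
5. 2 rangers and 1 poacher → the east ledge.  (the west ledge: 1R 1P; the east ledge: 4R 3P)
6. 1 ranger ← the west ledge.  (the west ledge: 2R 1P; the east ledge: 3R 3P)
7. 2 rangers and 1 poacher → the east ledge.  (the west ledge: 0R 0P; the east ledge: 5R 4P)

7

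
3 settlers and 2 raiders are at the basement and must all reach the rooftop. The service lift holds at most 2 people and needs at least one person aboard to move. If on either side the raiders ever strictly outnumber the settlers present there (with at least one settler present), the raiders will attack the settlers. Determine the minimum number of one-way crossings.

Counting alone: each trip to the rooftop takes at most 2 across and each return brings at least 1 back, so after t trips out (and t−1 returns) at most 2t − (t−1) of the 5 are across; that first reaches 5 at t = 4, so at least 7 crossings are needed.
The plan below uses exactly 7 crossings, so it is optimal:
1. 2 raiders → the rooftop.  (the basement: 3S 0R; the rooftop: 0S 2R)
2. 1 raider ← the basement.  (the basement: 3S 1R; the rooftop: 0S 1R)
3. 2 settlers → the rooftop.  (the basement: 1S 1R; the rooftop: 2S 1R)
4. 1 settler ← the basement.  (the basement: 2S 1R; the rooftop: 1S 1R)
5. 1 settler and 1 raider → the rooftop.  (the basement: 1S 0R; the rooftop: 2S 2R)
6. 1 raider ← the basement.  (the basement: 1S 1R; the rooftop: 2S 1R)
7. 1 settler and 1 raider → the rooftop.  (the basement: 0S 0R; the rooftop: 3S 2R)

7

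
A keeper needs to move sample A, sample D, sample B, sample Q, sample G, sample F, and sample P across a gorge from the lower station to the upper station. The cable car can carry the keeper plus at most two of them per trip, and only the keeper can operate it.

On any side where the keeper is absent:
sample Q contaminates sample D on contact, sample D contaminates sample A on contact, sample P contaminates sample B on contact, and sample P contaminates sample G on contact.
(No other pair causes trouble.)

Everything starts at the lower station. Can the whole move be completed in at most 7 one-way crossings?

No

Counting alone: the keeper can take at most 2 across per trip to the upper station, so moving all 7 needs at least 4 loaded trips out, with a return between consecutive ones — at least 7 crossings.
The safety rule pushes this higher. Following every safe sequence of crossings, the most of the 7 that can be at the upper station as the cable car arrives there on crossing 7 is 6 — never all 7.
So the move cannot be finished within 7 crossings. (The shortest complete plan takes 9:)
1. Keeper goes to the upper station with sample D and sample P.  [the lower station: sample A, sample B, sample F, sample G, sample Q | the upper station: sample D, sample P]
2. Keeper goes back to the lower station alone.  [the lower station: sample A, sample B, sample F, sample G, sample Q | the upper station: sample D, sample P]
3. Keeper goes to the upper station with sample A.  [the lower station: sample B, sample F, sample G, sample Q | the upper station: sample A, sample D, sample P]
4. Keeper goes back to the lower station with sample D.  [the lower station: sample B, sample D, sample F, sample G, sample Q | the upper station: sample A, sample P]
5. Keeper goes to the upper station with sample B and sample Q.  [the lower station: sample D, sample F, sample G | the upper station: sample A, sample B, sample P, sample Q]
6. Keeper goes back to the lower station with sample P.  [the lower station: sample D, sample F, sample G, sample P | the upper station: sample A, sample B, sample Q]
7. Keeper goes to the upper station with sample F and sample G.  [the lower station: sample D, sample P | the upper station: sample A, sample B, sample F, sample G, sample Q]
8. Keeper goes back to the lower station alone.  [the lower station: sample D, sample P | the upper station: sample A, sample B, sample F, sample G, sample Q]
9. Keeper goes to the upper station with sample D and sample P.  [the lower station: — | the upper station: sample A, sample B, sample D, sample F, sample G, sample P, sample Q]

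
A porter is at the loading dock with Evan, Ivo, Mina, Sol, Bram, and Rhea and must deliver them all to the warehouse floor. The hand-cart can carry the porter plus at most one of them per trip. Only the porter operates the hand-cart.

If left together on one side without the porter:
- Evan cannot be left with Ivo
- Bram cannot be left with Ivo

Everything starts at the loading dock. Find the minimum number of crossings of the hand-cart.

Counting alone: the porter can take at most 1 across per trip to the warehouse floor, so moving all 6 needs at least 6 loaded trips out, with a return between consecutive ones — at least 11 crossings.
The safety rule pushes this higher. Following every safe sequence of crossings, the most of the 6 that can be at the warehouse floor as the hand-cart arrives there on crossing 11 is 5 — never all 6.
So no plan with fewer than 13 crossings exists, and this one achieves 13:
1. Porter goes to the warehouse floor with Ivo.  [the loading dock: Bram, Evan, Mina, Rhea, Sol | the warehouse floor: Ivo]
2. Porter goes back to the loading dock alone.  [the loading dock: Bram, Evan, Mina, Rhea, Sol | the warehouse floor: Ivo]
3. Porter goes to the warehouse floor with Evan.  [the loading dock: Bram, Mina, Rhea, Sol | the warehouse floor: Evan, Ivo]
4. Porter goes back to the loading dock with Ivo.  [the loading dock: Bram, Ivo, Mina, Rhea, Sol | the warehouse floor: Evan]
5. Porter goes to the warehouse floor with Bram.  [the loading dock: Ivo, Mina, Rhea, Sol | the warehouse floor: Bram, Evan]
6. Porter goes back to the loading dock alone.  [the loading dock: Ivo, Mina, Rhea, Sol | the warehouse floor: Bram, Evan]
7. Porter goes to the warehouse floor with Mina.  [the loading dock: Ivo, Rhea, Sol | the warehouse floor: Bram, Evan, Mina]
8. Porter goes back to the loading dock alone.  [the loading dock: Ivo, Rhea, Sol | the warehouse floor: Bram, Evan, Mina]
9. Porter goes to the warehouse floor with Sol.  [the loading dock: Ivo, Rhea | the warehouse floor: Bram, Evan, Mina, Sol]
10. Porter goes back to the loading dock alone.  [the loading dock: Ivo, Rhea | the warehouse floor: Bram, Evan, Mina, Sol]
11. Porter goes to the warehouse floor with Rhea.  [the loading dock: Ivo | the warehouse floor: Bram, Evan, Mina, Rhea, Sol]
12. Porter goes back to the loading dock alone.  [the loading dock: Ivo | the warehouse floor: Bram, Evan, Mina, Rhea, Sol]
13. Porter goes to the warehouse floor with Ivo.  [the loading dock: — | the warehouse floor: Bram, Evan, Ivo, Mina, Rhea, Sol]

13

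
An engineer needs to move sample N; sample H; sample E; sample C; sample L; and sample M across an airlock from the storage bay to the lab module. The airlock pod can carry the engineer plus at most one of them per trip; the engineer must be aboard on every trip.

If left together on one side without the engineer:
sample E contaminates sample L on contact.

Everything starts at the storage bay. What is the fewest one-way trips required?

11

Counting alone: the engineer can take at most 1 across per trip to the lab module, so moving all 6 needs at least 6 loaded trips out, with a return between consecutive ones — at least 11 crossings.
The plan below uses exactly 11 crossings, so it is optimal:
1. Engineer goes to the lab module with sample E.
2. Engineer goes back to the storage bay alone.
3. Engineer goes to the lab module with sample N.
4. Engineer goes back to the storage bay alone.
5. Engineer goes to the lab module with sample H.
6. Engineer goes back to the storage bay alone.
7. Engineer goes to the lab module with sample C.
8. Engineer goes back to the storage bay alone.
9. Engineer goes to the lab module with sample M.
10. Engineer goes back to the storage bay alone.
11. Engineer goes to the lab module with sample L.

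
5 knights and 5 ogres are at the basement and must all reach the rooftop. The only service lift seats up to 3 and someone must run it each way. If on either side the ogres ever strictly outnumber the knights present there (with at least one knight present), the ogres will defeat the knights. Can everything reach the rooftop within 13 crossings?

Yes — this plan uses 11 crossings (≤ 13):
1. 2 ogres → the rooftop.  (the basement: 5K 3O; the rooftop: 0K 2O)
2. 1 ogre ← the basement.  (the basement: 5K 4O; the rooftop: 0K 1O)
3. 3 ogres → the rooftop.  (the basement: 5K 1O; the rooftop: 0K 4O)
4. 1 ogre ← the basement.  (the basement: 5K 2O; the rooftop: 0K 3O)
5. 3 knights → the rooftop.  (the basement: 2K 2O; the rooftop: 3K 3O)
6. 1 knight and 1 ogre ← the basement.  (the basement: 3K 3O; the rooftop: 2K 2O)
7. 3 knights → the rooftop.  (the basement: 0K 3O; the rooftop: 5K 2O)
8. 1 ogre ← the basement.  (the basement: 0K 4O; the rooftop: 5K 1O)
9. 2 ogres → the rooftop.  (the basement: 0K 2O; the rooftop: 5K 3O)
10. 1 ogre ← the basement.  (the basement: 0K 3O; the rooftop: 5K 2O)
11. 3 ogres → the rooftop.  (the basement: 0K 0O; the rooftop: 5K 5O)

Yes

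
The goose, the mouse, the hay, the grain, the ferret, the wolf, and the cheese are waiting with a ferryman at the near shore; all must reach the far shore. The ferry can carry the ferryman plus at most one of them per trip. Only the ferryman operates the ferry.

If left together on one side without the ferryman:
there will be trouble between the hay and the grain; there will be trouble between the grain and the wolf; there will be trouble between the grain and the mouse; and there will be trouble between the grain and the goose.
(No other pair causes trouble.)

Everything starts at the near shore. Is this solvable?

Following every safe sequence of crossings from the start, the most of the 7 that can be at the far shore as the ferry arrives there on crossings 1, 3, 5, 7 is 1, 2, 3, 4 respectively; the best ever achieved is 4 of 7.
From crossing 9 on, no configuration arises that was not already reachable earlier: only 44 distinct safe configurations (who is on which side, and where the ferry is) can ever be reached, none of them has everyone across, and every continuation just revisits them. So no valid plan exists.

No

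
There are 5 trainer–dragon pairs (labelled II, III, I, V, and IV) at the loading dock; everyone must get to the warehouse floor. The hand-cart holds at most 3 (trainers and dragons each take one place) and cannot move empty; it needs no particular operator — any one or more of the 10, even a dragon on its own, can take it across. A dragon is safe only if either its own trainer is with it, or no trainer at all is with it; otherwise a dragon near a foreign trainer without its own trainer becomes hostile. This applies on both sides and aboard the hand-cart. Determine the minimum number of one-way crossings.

Counting alone: each trip to the warehouse floor takes at most 3 across and each return brings at least 1 back, so after t trips out (and t−1 returns) at most 3t − (t−1) of the 10 are across; that first reaches 10 at t = 5, so at least 9 crossings are needed.
The safety rule pushes this higher. Following every safe sequence of crossings, the most of the 10 that can be at the warehouse floor as the hand-cart arrives there on crossing 9 is 9 — never all 10.
So no plan with fewer than 11 crossings exists, and this one achieves 11:
1. dragon II and trainer II cross → the warehouse floor.
2. trainer II crosses ← the loading dock.
3. dragon I, dragon III, and dragon V cross → the warehouse floor.
4. dragon II crosses ← the loading dock.
5. trainer I, trainer III, and trainer V cross → the warehouse floor.
6. dragon III and trainer III cross ← the loading dock.
7. trainer II, trainer III, and trainer IV cross → the warehouse floor.
8. dragon I crosses ← the loading dock.
9. dragon II and dragon III cross → the warehouse floor.
10. dragon II crosses ← the loading dock.
11. dragon I, dragon II, and dragon IV cross → the warehouse floor.

11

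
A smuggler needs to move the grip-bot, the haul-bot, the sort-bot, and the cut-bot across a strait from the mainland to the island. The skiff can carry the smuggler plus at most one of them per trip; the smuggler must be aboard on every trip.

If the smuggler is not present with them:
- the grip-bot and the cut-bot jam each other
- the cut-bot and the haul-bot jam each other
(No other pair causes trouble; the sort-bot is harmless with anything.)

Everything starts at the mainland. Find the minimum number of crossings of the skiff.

9

Counting alone: the smuggler can take at most 1 across per trip to the island, so moving all 4 needs at least 4 loaded trips out, with a return between consecutive ones — at least 7 crossings.
The safety rule pushes this higher. Following every safe sequence of crossings, the most of the 4 that can be at the island as the skiff arrives there on crossing 7 is 3 — never all 4.
So no plan with fewer than 9 crossings exists, and this one achieves 9:
1. Smuggler goes to the island with the cut-bot.  [the mainland: the grip-bot, the haul-bot, the sort-bot | the island: the cut-bot]
2. Smuggler goes back to the mainland alone.  [the mainland: the grip-bot, the haul-bot, the sort-bot | the island: the cut-bot]
3. Smuggler goes to the island with the grip-bot.  [the mainland: the haul-bot, the sort-bot | the island: the cut-bot, the grip-bot]
4. Smuggler goes back to the mainland with the cut-bot.  [the mainland: the cut-bot, the haul-bot, the sort-bot | the island: the grip-bot]
5. Smuggler goes to the island with the haul-bot.  [the mainland: the cut-bot, the sort-bot | the island: the grip-bot, the haul-bot]
6. Smuggler goes back to the mainland alone.  [the mainland: the cut-bot, the sort-bot | the island: the grip-bot, the haul-bot]
7. Smuggler goes to the island with the sort-bot.  [the mainland: the cut-bot | the island: the grip-bot, the haul-bot, the sort-bot]
8. Smuggler goes back to the mainland alone.  [the mainland: the cut-bot | the island: the grip-bot, the haul-bot, the sort-bot]
9. Smuggler goes to the island with the cut-bot.  [the mainland: — | the island: the cut-bot, the grip-bot, the haul-bot, the sort-bot]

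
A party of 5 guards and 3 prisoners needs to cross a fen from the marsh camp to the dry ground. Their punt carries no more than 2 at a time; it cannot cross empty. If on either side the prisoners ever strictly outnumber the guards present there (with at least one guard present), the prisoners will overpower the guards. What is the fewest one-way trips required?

13

Counting alone: each trip to the dry ground takes at most 2 across and each return brings at least 1 back, so after t trips out (and t−1 returns) at most 2t − (t−1) of the 8 are across; that first reaches 8 at t = 7, so at least 13 crossings are needed.
The plan below uses exactly 13 crossings, so it is optimal:
1. 2 prisoners → the dry ground.  (the marsh camp: 5G 1P; the dry ground: 0G 2P)
2. 1 prisoner ← the marsh camp.  (the marsh camp: 5G 2P; the dry ground: 0G 1P)
3. 2 prisoners → the dry ground.  (the marsh camp: 5G 0P; the dry ground: 0G 3P)
4. 1 prisoner ← the marsh camp.  (the marsh camp: 5G 1P; the dry ground: 0G 2P)
5. 2 guards → the dry ground.  (the marsh camp: 3G 1P; the dry ground: 2G 2P)
6. 1 prisoner ← the marsh camp.  (the marsh camp: 3G 2P; the dry ground: 2G 1P)
7. 1 guard and 1 prisoner → the dry ground.  (the marsh camp: 2G 1P; the dry ground: 3G 2P)
8. 1 prisoner ← the marsh camp.  (the marsh camp: 2G 2P; the dry ground: 3G 1P)
9. 2 prisoners → the dry ground.  (the marsh camp: 2G 0P; the dry ground: 3G 3P)
10. 1 prisoner ← the marsh camp.  (the marsh camp: 2G 1P; the dry ground: 3G 2P)
11. 1 guard and 1 prisoner → the dry ground.  (the marsh camp: 1G 0P; the dry ground: 4G 3P)
12. 1 prisoner ← the marsh camp.  (the marsh camp: 1G 1P; the dry ground: 4G 2P)
13. 1 guard and 1 prisoner → the dry ground.  (the marsh camp: 0G 0P; the dry ground: 5G 3P)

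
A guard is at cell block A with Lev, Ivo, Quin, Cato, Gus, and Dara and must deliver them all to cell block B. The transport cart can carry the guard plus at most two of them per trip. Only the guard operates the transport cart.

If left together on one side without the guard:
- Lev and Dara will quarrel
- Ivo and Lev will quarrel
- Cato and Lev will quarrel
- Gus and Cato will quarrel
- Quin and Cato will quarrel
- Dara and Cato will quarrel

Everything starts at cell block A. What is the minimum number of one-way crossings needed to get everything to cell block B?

Counting alone: the guard can take at most 2 across per trip to cell block B, so moving all 6 needs at least 3 loaded trips out, with a return between consecutive ones — at least 5 crossings.
The safety rule pushes this higher. Following every safe sequence of crossings, the most of the 6 that can be at cell block B as the transport cart arrives there on crossings 5, 7 is 4, 5 respectively — never all 6.
So no plan with fewer than 9 crossings exists, and this one achieves 9:
1. Guard goes to cell block B with Cato and Lev.
2. Guard goes back to cell block A with Lev.
3. Guard goes to cell block B with Ivo and Lev.
4. Guard goes back to cell block A with Lev.
5. Guard goes to cell block B with Dara and Quin.
6. Guard goes back to cell block A with Cato.
7. Guard goes to cell block B with Gus and Lev.
8. Guard goes back to cell block A with Lev.
9. Guard goes to cell block B with Cato and Lev.

9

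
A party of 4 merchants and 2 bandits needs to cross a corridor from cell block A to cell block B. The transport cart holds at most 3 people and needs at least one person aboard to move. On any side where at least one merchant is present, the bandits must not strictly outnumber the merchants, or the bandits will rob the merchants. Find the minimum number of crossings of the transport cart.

5

Counting alone: each trip to cell block B takes at most 3 across and each return brings at least 1 back, so after t trips out (and t−1 returns) at most 3t − (t−1) of the 6 are across; that first reaches 6 at t = 3, so at least 5 crossings are needed.
The plan below uses exactly 5 crossings, so it is optimal:
1. 2 bandits → cell block B.  (cell block A: 4M 0B; cell block B: 0M 2B)
2. 1 bandit ← cell block A.  (cell block A: 4M 1B; cell block B: 0M 1B)
3. 2 merchants and 1 bandit → cell block B.  (cell block A: 2M 0B; cell block B: 2M 2B)
4. 1 bandit ← cell block A.  (cell block A: 2M 1B; cell block B: 2M 1B)
5. 2 merchants and 1 bandit → cell block B.  (cell block A: 0M 0B; cell block B: 4M 2B)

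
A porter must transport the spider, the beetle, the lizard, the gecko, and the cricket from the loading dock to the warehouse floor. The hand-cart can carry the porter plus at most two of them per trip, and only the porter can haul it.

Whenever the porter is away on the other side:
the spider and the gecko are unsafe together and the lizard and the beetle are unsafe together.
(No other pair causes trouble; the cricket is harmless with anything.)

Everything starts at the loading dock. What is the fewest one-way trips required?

Counting alone: the porter can take at most 2 across per trip to the warehouse floor, so moving all 5 needs at least 3 loaded trips out, with a return between consecutive ones — at least 5 crossings.
The plan below uses exactly 5 crossings, so it is optimal:
1. Porter goes to the warehouse floor with the beetle and the spider.  [the loading dock: the cricket, the gecko, the lizard | the warehouse floor: the beetle, the spider]
2. Porter goes back to the loading dock alone.  [the loading dock: the cricket, the gecko, the lizard | the warehouse floor: the beetle, the spider]
3. Porter goes to the warehouse floor with the cricket.  [the loading dock: the gecko, the lizard | the warehouse floor: the beetle, the cricket, the spider]
4. Porter goes back to the loading dock alone.  [the loading dock: the gecko, the lizard | the warehouse floor: the beetle, the cricket, the spider]
5. Porter goes to the warehouse floor with the gecko and the lizard.  [the loading dock: — | the warehouse floor: the beetle, the cricket, the gecko, the lizard, the spider]

5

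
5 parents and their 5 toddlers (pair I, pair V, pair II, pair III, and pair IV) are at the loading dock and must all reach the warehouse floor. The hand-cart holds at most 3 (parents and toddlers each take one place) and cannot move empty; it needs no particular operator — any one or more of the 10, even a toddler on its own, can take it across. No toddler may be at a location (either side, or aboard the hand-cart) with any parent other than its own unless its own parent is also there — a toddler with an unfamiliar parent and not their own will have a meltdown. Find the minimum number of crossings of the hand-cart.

11

Counting alone: each trip to the warehouse floor takes at most 3 across and each return brings at least 1 back, so after t trips out (and t−1 returns) at most 3t − (t−1) of the 10 are across; that first reaches 10 at t = 5, so at least 9 crossings are needed.
The safety rule pushes this higher. Following every safe sequence of crossings, the most of the 10 that can be at the warehouse floor as the hand-cart arrives there on crossing 9 is 9 — never all 10.
So no plan with fewer than 11 crossings exists, and this one achieves 11:
1. parent I and toddler I cross → the warehouse floor.
2. parent I crosses ← the loading dock.
3. toddler II, toddler III, and toddler V cross → the warehouse floor.
4. toddler I crosses ← the loading dock.
5. parent II, parent III, and parent V cross → the warehouse floor.
6. parent V and toddler V cross ← the loading dock.
7. parent I, parent IV, and parent V cross → the warehouse floor.
8. toddler II crosses ← the loading dock.
9. toddler I and toddler V cross → the warehouse floor.
10. toddler I crosses ← the loading dock.
11. toddler I, toddler II, and toddler IV cross → the warehouse floor.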